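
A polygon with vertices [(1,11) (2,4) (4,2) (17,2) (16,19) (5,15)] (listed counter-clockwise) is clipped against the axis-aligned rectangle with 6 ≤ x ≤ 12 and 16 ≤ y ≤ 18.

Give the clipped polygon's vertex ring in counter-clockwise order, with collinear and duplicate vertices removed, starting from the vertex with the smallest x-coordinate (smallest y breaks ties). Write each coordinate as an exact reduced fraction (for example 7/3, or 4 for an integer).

1. After x ≥ 6: [(6,2) (17,2) (16,19) (6,169/11)]
2. After x ≤ 12: [(6,2) (12,2) (12,193/11) (6,169/11)]
3. After y ≥ 16: [(12,16) (12,193/11) (31/4,16)]
4. After y ≤ 18: [(12,16) (12,193/11) (31/4,16)]
5. Canonical ring: [(31/4,16) (12,16) (12,193/11)]

Clipped polygon: [(31/4,16) (12,16) (12,193/11)]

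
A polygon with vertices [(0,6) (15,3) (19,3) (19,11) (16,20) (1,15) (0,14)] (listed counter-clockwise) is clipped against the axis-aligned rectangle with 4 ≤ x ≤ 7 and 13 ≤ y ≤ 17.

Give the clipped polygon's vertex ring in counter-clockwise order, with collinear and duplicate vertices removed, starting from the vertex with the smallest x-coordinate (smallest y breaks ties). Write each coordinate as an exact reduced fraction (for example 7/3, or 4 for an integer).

Clipped polygon: [(4,13) (7,13) (7,17) (4,16)]

1. After x ≥ 4: [(4,26/5) (15,3) (19,3) (19,11) (16,20) (4,16)]
2. After x ≤ 7: [(4,26/5) (7,23/5) (7,17) (4,16)]
3. After y ≥ 13: [(4,13) (7,13) (7,17) (4,16)]
4. After y ≤ 17: [(4,13) (7,13) (7,17) (4,16)]
5. Canonical ring: [(4,13) (7,13) (7,17) (4,16)]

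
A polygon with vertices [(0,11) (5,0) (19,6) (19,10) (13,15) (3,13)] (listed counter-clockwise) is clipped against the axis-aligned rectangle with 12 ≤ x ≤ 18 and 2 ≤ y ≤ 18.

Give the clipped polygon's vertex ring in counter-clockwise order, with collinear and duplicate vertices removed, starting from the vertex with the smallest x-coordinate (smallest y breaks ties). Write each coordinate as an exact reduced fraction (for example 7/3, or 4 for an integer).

1. After x ≥ 12: [(12,3) (19,6) (19,10) (13,15) (12,74/5)]
2. After x ≤ 18: [(12,3) (18,39/7) (18,65/6) (13,15) (12,74/5)]
3. After y ≥ 2: [(12,3) (18,39/7) (18,65/6) (13,15) (12,74/5)]
4. After y ≤ 18: [(12,3) (18,39/7) (18,65/6) (13,15) (12,74/5)]
5. Canonical ring: [(12,3) (18,39/7) (18,65/6) (13,15) (12,74/5)]

Clipped polygon: [(12,3) (18,39/7) (18,65/6) (13,15) (12,74/5)]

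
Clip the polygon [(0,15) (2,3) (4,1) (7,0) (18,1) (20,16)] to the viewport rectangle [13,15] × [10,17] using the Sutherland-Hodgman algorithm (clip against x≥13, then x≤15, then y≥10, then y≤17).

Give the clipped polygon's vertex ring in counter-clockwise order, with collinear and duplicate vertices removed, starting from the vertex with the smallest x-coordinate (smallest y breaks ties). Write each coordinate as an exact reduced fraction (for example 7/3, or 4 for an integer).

1. After x ≥ 13: [(13,313/20) (13,6/11) (18,1) (20,16)]
2. After x ≤ 15: [(15,63/4) (13,313/20) (13,6/11) (15,8/11)]
3. After y ≥ 10: [(15,10) (15,63/4) (13,313/20) (13,10)]
4. After y ≤ 17: [(15,10) (15,63/4) (13,313/20) (13,10)]
5. Canonical ring: [(13,10) (15,10) (15,63/4) (13,313/20)]

Clipped polygon: [(13,10) (15,10) (15,63/4) (13,313/20)]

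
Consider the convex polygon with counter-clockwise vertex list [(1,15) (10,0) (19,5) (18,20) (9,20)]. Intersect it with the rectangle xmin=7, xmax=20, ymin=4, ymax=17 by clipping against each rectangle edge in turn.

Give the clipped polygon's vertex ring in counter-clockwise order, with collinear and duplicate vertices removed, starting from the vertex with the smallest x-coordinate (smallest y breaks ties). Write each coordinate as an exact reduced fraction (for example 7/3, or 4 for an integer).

1. After x ≥ 7: [(7,75/4) (7,5) (10,0) (19,5) (18,20) (9,20)]
2. After x ≤ 20: [(7,75/4) (7,5) (10,0) (19,5) (18,20) (9,20)]
3. After y ≥ 4: [(7,75/4) (7,5) (38/5,4) (86/5,4) (19,5) (18,20) (9,20)]
4. After y ≤ 17: [(7,17) (7,5) (38/5,4) (86/5,4) (19,5) (91/5,17)]
5. Canonical ring: [(7,5) (38/5,4) (86/5,4) (19,5) (91/5,17) (7,17)]

Clipped polygon: [(7,5) (38/5,4) (86/5,4) (19,5) (91/5,17) (7,17)]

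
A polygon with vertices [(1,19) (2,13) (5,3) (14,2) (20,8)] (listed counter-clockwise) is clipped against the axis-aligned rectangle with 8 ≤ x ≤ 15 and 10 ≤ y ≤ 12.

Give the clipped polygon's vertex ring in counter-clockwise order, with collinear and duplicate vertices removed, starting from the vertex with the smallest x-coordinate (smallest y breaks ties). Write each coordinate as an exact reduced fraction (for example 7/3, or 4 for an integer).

Clipped polygon: [(8,10) (15,10) (15,207/19) (144/11,12) (8,12)]

1. After x ≥ 8: [(8,284/19) (8,8/3) (14,2) (20,8)]
2. After x ≤ 15: [(15,207/19) (8,284/19) (8,8/3) (14,2) (15,3)]
3. After y ≥ 10: [(15,10) (15,207/19) (8,284/19) (8,10)]
4. After y ≤ 12: [(15,10) (15,207/19) (144/11,12) (8,12) (8,10)]
5. Canonical ring: [(8,10) (15,10) (15,207/19) (144/11,12) (8,12)]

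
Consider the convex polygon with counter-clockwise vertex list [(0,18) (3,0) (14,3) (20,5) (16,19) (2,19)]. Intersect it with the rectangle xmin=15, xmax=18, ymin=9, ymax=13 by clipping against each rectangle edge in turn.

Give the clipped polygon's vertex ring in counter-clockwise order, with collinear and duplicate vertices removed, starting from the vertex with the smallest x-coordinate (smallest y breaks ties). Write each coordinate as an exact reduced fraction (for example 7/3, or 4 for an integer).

1. After x ≥ 15: [(15,10/3) (20,5) (16,19) (15,19)]
2. After x ≤ 18: [(15,10/3) (18,13/3) (18,12) (16,19) (15,19)]
3. After y ≥ 9: [(15,9) (18,9) (18,12) (16,19) (15,19)]
4. After y ≤ 13: [(15,13) (15,9) (18,9) (18,12) (124/7,13)]
5. Canonical ring: [(15,9) (18,9) (18,12) (124/7,13) (15,13)]

Clipped polygon: [(15,9) (18,9) (18,12) (124/7,13) (15,13)]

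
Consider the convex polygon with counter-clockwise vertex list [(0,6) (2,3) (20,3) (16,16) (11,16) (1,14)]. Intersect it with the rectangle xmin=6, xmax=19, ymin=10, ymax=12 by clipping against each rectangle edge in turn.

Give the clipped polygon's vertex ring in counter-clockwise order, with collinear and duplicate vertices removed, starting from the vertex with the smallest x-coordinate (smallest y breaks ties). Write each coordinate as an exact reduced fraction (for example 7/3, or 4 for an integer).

Clipped polygon: [(6,10) (232/13,10) (224/13,12) (6,12)]

1. After x ≥ 6: [(6,3) (20,3) (16,16) (11,16) (6,15)]
2. After x ≤ 19: [(6,3) (19,3) (19,25/4) (16,16) (11,16) (6,15)]
3. After y ≥ 10: [(6,10) (232/13,10) (16,16) (11,16) (6,15)]
4. After y ≤ 12: [(6,12) (6,10) (232/13,10) (224/13,12)]
5. Canonical ring: [(6,10) (232/13,10) (224/13,12) (6,12)]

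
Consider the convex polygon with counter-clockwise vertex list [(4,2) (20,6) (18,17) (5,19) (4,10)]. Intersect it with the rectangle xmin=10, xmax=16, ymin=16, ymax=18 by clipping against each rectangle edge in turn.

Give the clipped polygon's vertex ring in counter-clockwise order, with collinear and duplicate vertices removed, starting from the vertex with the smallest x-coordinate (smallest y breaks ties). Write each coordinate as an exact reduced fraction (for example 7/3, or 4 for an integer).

1. After x ≥ 10: [(10,7/2) (20,6) (18,17) (10,237/13)]
2. After x ≤ 16: [(10,7/2) (16,5) (16,225/13) (10,237/13)]
3. After y ≥ 16: [(10,16) (16,16) (16,225/13) (10,237/13)]
4. After y ≤ 18: [(10,18) (10,16) (16,16) (16,225/13) (23/2,18)]
5. Canonical ring: [(10,16) (16,16) (16,225/13) (23/2,18) (10,18)]

Clipped polygon: [(10,16) (16,16) (16,225/13) (23/2,18) (10,18)]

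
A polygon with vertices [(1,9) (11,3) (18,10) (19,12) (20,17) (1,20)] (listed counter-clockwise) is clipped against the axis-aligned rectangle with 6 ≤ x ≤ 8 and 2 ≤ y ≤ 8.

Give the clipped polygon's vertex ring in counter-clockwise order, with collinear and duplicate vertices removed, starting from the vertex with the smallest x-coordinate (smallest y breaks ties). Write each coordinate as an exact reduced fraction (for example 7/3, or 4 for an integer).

1. After x ≥ 6: [(6,6) (11,3) (18,10) (19,12) (20,17) (6,365/19)]
2. After x ≤ 8: [(6,6) (8,24/5) (8,359/19) (6,365/19)]
3. After y ≥ 2: [(6,6) (8,24/5) (8,359/19) (6,365/19)]
4. After y ≤ 8: [(6,8) (6,6) (8,24/5) (8,8)]
5. Canonical ring: [(6,6) (8,24/5) (8,8) (6,8)]

Clipped polygon: [(6,6) (8,24/5) (8,8) (6,8)]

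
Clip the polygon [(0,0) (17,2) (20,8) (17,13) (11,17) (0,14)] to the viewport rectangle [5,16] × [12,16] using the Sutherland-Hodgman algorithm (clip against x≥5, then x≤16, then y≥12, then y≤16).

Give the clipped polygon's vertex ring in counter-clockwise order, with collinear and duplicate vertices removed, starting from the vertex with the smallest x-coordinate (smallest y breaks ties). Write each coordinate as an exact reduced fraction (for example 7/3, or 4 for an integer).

Clipped polygon: [(5,12) (16,12) (16,41/3) (25/2,16) (22/3,16) (5,169/11)]

1. After x ≥ 5: [(5,10/17) (17,2) (20,8) (17,13) (11,17) (5,169/11)]
2. After x ≤ 16: [(5,10/17) (16,32/17) (16,41/3) (11,17) (5,169/11)]
3. After y ≥ 12: [(5,12) (16,12) (16,41/3) (11,17) (5,169/11)]
4. After y ≤ 16: [(5,12) (16,12) (16,41/3) (25/2,16) (22/3,16) (5,169/11)]
5. Canonical ring: [(5,12) (16,12) (16,41/3) (25/2,16) (22/3,16) (5,169/11)]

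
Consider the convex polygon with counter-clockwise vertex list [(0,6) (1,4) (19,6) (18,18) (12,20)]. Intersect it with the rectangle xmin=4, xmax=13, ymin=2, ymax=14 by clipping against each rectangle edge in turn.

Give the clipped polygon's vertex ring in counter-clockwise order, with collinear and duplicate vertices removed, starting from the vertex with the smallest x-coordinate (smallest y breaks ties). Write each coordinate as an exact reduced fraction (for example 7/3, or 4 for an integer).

1. After x ≥ 4: [(4,32/3) (4,13/3) (19,6) (18,18) (12,20)]
2. After x ≤ 13: [(4,32/3) (4,13/3) (13,16/3) (13,59/3) (12,20)]
3. After y ≥ 2: [(4,32/3) (4,13/3) (13,16/3) (13,59/3) (12,20)]
4. After y ≤ 14: [(48/7,14) (4,32/3) (4,13/3) (13,16/3) (13,14)]
5. Canonical ring: [(4,13/3) (13,16/3) (13,14) (48/7,14) (4,32/3)]

Clipped polygon: [(4,13/3) (13,16/3) (13,14) (48/7,14) (4,32/3)]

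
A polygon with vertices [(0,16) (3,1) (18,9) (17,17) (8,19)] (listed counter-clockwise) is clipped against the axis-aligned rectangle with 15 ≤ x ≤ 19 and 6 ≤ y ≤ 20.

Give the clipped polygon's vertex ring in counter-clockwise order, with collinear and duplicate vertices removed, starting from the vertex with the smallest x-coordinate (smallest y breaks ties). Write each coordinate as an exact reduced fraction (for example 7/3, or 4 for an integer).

Clipped polygon: [(15,37/5) (18,9) (17,17) (15,157/9)]

1. After x ≥ 15: [(15,37/5) (18,9) (17,17) (15,157/9)]
2. After x ≤ 19: [(15,37/5) (18,9) (17,17) (15,157/9)]
3. After y ≥ 6: [(15,37/5) (18,9) (17,17) (15,157/9)]
4. After y ≤ 20: [(15,37/5) (18,9) (17,17) (15,157/9)]
5. Canonical ring: [(15,37/5) (18,9) (17,17) (15,157/9)]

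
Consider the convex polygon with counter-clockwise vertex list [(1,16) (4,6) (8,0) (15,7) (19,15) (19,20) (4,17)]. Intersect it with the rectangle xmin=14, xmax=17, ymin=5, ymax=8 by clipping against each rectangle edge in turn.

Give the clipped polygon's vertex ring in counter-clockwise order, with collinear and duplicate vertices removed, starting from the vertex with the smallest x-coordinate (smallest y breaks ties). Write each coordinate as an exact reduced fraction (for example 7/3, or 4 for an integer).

1. After x ≥ 14: [(14,6) (15,7) (19,15) (19,20) (14,19)]
2. After x ≤ 17: [(14,6) (15,7) (17,11) (17,98/5) (14,19)]
3. After y ≥ 5: [(14,6) (15,7) (17,11) (17,98/5) (14,19)]
4. After y ≤ 8: [(14,8) (14,6) (15,7) (31/2,8)]
5. Canonical ring: [(14,6) (15,7) (31/2,8) (14,8)]

Clipped polygon: [(14,6) (15,7) (31/2,8) (14,8)]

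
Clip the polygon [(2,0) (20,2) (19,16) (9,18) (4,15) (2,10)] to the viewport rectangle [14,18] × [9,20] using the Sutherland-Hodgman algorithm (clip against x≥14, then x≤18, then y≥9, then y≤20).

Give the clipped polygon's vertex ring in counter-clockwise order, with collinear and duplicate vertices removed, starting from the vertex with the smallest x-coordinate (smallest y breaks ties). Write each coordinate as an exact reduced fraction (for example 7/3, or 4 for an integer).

1. After x ≥ 14: [(14,4/3) (20,2) (19,16) (14,17)]
2. After x ≤ 18: [(14,4/3) (18,16/9) (18,81/5) (14,17)]
3. After y ≥ 9: [(14,9) (18,9) (18,81/5) (14,17)]
4. After y ≤ 20: [(14,9) (18,9) (18,81/5) (14,17)]
5. Canonical ring: [(14,9) (18,9) (18,81/5) (14,17)]

Clipped polygon: [(14,9) (18,9) (18,81/5) (14,17)]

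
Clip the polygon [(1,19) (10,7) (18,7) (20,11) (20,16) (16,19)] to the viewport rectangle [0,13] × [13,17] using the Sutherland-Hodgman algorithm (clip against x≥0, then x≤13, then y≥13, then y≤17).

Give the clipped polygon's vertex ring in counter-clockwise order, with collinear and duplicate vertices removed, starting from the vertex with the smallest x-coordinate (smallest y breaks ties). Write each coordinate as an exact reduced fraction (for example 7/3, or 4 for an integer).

1. After x ≥ 0: [(1,19) (10,7) (18,7) (20,11) (20,16) (16,19)]
2. After x ≤ 13: [(13,19) (1,19) (10,7) (13,7)]
3. After y ≥ 13: [(13,13) (13,19) (1,19) (11/2,13)]
4. After y ≤ 17: [(13,13) (13,17) (5/2,17) (11/2,13)]
5. Canonical ring: [(5/2,17) (11/2,13) (13,13) (13,17)]

Clipped polygon: [(5/2,17) (11/2,13) (13,13) (13,17)]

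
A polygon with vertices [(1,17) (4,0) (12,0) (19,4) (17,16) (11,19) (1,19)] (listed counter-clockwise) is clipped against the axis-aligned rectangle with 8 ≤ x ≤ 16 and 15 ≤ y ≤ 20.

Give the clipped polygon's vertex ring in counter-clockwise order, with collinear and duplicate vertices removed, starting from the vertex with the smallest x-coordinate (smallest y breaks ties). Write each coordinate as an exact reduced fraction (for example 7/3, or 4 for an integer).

1. After x ≥ 8: [(8,0) (12,0) (19,4) (17,16) (11,19) (8,19)]
2. After x ≤ 16: [(8,0) (12,0) (16,16/7) (16,33/2) (11,19) (8,19)]
3. After y ≥ 15: [(8,15) (16,15) (16,33/2) (11,19) (8,19)]
4. After y ≤ 20: [(8,15) (16,15) (16,33/2) (11,19) (8,19)]
5. Canonical ring: [(8,15) (16,15) (16,33/2) (11,19) (8,19)]

Clipped polygon: [(8,15) (16,15) (16,33/2) (11,19) (8,19)]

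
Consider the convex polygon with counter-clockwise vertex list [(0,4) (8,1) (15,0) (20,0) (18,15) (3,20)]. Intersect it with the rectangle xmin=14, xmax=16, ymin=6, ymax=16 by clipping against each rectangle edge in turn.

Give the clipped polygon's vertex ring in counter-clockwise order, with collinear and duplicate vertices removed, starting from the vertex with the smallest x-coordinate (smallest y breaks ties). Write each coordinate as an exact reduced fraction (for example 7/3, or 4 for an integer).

1. After x ≥ 14: [(14,1/7) (15,0) (20,0) (18,15) (14,49/3)]
2. After x ≤ 16: [(14,1/7) (15,0) (16,0) (16,47/3) (14,49/3)]
3. After y ≥ 6: [(14,6) (16,6) (16,47/3) (14,49/3)]
4. After y ≤ 16: [(14,16) (14,6) (16,6) (16,47/3) (15,16)]
5. Canonical ring: [(14,6) (16,6) (16,47/3) (15,16) (14,16)]

Clipped polygon: [(14,6) (16,6) (16,47/3) (15,16) (14,16)]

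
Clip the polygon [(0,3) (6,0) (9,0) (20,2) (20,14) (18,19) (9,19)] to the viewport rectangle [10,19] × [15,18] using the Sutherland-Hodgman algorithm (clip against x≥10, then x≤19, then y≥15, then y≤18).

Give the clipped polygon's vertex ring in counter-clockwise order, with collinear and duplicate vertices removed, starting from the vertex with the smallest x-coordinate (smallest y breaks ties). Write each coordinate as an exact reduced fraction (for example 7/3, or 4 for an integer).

1. After x ≥ 10: [(10,2/11) (20,2) (20,14) (18,19) (10,19)]
2. After x ≤ 19: [(10,2/11) (19,20/11) (19,33/2) (18,19) (10,19)]
3. After y ≥ 15: [(10,15) (19,15) (19,33/2) (18,19) (10,19)]
4. After y ≤ 18: [(10,18) (10,15) (19,15) (19,33/2) (92/5,18)]
5. Canonical ring: [(10,15) (19,15) (19,33/2) (92/5,18) (10,18)]

Clipped polygon: [(10,15) (19,15) (19,33/2) (92/5,18) (10,18)]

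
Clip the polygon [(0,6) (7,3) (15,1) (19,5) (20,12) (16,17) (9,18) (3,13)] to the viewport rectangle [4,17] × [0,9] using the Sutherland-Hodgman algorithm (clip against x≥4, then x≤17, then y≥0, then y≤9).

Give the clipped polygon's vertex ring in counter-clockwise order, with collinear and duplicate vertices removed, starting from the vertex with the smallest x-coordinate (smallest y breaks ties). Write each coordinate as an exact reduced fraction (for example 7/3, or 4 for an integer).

Clipped polygon: [(4,30/7) (7,3) (15,1) (17,3) (17,9) (4,9)]

1. After x ≥ 4: [(4,30/7) (7,3) (15,1) (19,5) (20,12) (16,17) (9,18) (4,83/6)]
2. After x ≤ 17: [(4,30/7) (7,3) (15,1) (17,3) (17,63/4) (16,17) (9,18) (4,83/6)]
3. After y ≥ 0: [(4,30/7) (7,3) (15,1) (17,3) (17,63/4) (16,17) (9,18) (4,83/6)]
4. After y ≤ 9: [(4,9) (4,30/7) (7,3) (15,1) (17,3) (17,9)]
5. Canonical ring: [(4,30/7) (7,3) (15,1) (17,3) (17,9) (4,9)]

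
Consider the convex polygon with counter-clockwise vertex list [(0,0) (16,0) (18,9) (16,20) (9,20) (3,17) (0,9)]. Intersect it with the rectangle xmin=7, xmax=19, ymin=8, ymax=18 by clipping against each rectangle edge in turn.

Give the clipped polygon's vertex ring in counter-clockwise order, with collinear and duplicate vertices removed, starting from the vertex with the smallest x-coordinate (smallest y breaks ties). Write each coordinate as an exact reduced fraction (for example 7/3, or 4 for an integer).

1. After x ≥ 7: [(7,0) (16,0) (18,9) (16,20) (9,20) (7,19)]
2. After x ≤ 19: [(7,0) (16,0) (18,9) (16,20) (9,20) (7,19)]
3. After y ≥ 8: [(7,8) (160/9,8) (18,9) (16,20) (9,20) (7,19)]
4. After y ≤ 18: [(7,18) (7,8) (160/9,8) (18,9) (180/11,18)]
5. Canonical ring: [(7,8) (160/9,8) (18,9) (180/11,18) (7,18)]

Clipped polygon: [(7,8) (160/9,8) (18,9) (180/11,18) (7,18)]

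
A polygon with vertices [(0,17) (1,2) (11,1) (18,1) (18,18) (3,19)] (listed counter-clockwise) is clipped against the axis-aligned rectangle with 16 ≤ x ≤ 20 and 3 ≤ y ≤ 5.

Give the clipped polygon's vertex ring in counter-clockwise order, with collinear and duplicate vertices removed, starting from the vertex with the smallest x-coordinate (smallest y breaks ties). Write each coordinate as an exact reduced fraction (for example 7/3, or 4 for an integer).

Clipped polygon: [(16,3) (18,3) (18,5) (16,5)]

1. After x ≥ 16: [(16,1) (18,1) (18,18) (16,272/15)]
2. After x ≤ 20: [(16,1) (18,1) (18,18) (16,272/15)]
3. After y ≥ 3: [(16,3) (18,3) (18,18) (16,272/15)]
4. After y ≤ 5: [(16,5) (16,3) (18,3) (18,5)]
5. Canonical ring: [(16,3) (18,3) (18,5) (16,5)]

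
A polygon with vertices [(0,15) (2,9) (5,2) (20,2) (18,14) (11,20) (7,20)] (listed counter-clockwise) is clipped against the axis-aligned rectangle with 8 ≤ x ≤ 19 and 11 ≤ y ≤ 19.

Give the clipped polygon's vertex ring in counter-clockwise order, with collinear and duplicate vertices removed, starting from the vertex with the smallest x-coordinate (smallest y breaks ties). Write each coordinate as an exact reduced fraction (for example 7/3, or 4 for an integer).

Clipped polygon: [(8,11) (37/2,11) (18,14) (73/6,19) (8,19)]

1. After x ≥ 8: [(8,2) (20,2) (18,14) (11,20) (8,20)]
2. After x ≤ 19: [(8,2) (19,2) (19,8) (18,14) (11,20) (8,20)]
3. After y ≥ 11: [(8,11) (37/2,11) (18,14) (11,20) (8,20)]
4. After y ≤ 19: [(8,19) (8,11) (37/2,11) (18,14) (73/6,19)]
5. Canonical ring: [(8,11) (37/2,11) (18,14) (73/6,19) (8,19)]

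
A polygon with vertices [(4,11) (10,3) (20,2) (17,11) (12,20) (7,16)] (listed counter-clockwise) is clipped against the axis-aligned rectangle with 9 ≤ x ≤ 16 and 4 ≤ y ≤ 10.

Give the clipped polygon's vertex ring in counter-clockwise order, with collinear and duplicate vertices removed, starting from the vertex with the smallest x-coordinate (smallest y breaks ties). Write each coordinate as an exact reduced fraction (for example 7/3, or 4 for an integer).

Clipped polygon: [(9,13/3) (37/4,4) (16,4) (16,10) (9,10)]

1. After x ≥ 9: [(9,13/3) (10,3) (20,2) (17,11) (12,20) (9,88/5)]
2. After x ≤ 16: [(9,13/3) (10,3) (16,12/5) (16,64/5) (12,20) (9,88/5)]
3. After y ≥ 4: [(9,13/3) (37/4,4) (16,4) (16,64/5) (12,20) (9,88/5)]
4. After y ≤ 10: [(9,10) (9,13/3) (37/4,4) (16,4) (16,10)]
5. Canonical ring: [(9,13/3) (37/4,4) (16,4) (16,10) (9,10)]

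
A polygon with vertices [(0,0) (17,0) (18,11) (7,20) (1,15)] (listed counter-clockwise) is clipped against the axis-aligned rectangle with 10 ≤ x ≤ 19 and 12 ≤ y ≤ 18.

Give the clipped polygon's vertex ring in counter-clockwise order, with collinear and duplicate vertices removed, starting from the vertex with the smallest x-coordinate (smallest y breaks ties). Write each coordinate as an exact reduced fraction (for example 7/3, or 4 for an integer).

Clipped polygon: [(10,12) (151/9,12) (10,193/11)]

1. After x ≥ 10: [(10,0) (17,0) (18,11) (10,193/11)]
2. After x ≤ 19: [(10,0) (17,0) (18,11) (10,193/11)]
3. After y ≥ 12: [(10,12) (151/9,12) (10,193/11)]
4. After y ≤ 18: [(10,12) (151/9,12) (10,193/11)]
5. Canonical ring: [(10,12) (151/9,12) (10,193/11)]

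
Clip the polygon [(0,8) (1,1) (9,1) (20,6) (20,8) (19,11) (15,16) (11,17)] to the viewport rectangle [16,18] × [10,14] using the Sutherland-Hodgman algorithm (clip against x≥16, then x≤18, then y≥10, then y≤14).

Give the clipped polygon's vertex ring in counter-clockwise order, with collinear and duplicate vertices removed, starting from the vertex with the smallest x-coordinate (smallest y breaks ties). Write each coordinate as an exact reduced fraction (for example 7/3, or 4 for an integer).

1. After x ≥ 16: [(16,46/11) (20,6) (20,8) (19,11) (16,59/4)]
2. After x ≤ 18: [(16,46/11) (18,56/11) (18,49/4) (16,59/4)]
3. After y ≥ 10: [(16,10) (18,10) (18,49/4) (16,59/4)]
4. After y ≤ 14: [(16,14) (16,10) (18,10) (18,49/4) (83/5,14)]
5. Canonical ring: [(16,10) (18,10) (18,49/4) (83/5,14) (16,14)]

Clipped polygon: [(16,10) (18,10) (18,49/4) (83/5,14) (16,14)]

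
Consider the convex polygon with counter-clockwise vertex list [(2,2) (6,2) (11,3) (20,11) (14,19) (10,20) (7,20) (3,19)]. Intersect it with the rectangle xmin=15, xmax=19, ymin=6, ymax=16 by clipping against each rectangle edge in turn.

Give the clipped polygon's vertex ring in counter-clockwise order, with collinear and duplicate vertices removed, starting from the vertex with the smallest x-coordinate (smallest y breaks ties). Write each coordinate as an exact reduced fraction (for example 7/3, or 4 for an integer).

1. After x ≥ 15: [(15,59/9) (20,11) (15,53/3)]
2. After x ≤ 19: [(15,59/9) (19,91/9) (19,37/3) (15,53/3)]
3. After y ≥ 6: [(15,59/9) (19,91/9) (19,37/3) (15,53/3)]
4. After y ≤ 16: [(15,16) (15,59/9) (19,91/9) (19,37/3) (65/4,16)]
5. Canonical ring: [(15,59/9) (19,91/9) (19,37/3) (65/4,16) (15,16)]

Clipped polygon: [(15,59/9) (19,91/9) (19,37/3) (65/4,16) (15,16)]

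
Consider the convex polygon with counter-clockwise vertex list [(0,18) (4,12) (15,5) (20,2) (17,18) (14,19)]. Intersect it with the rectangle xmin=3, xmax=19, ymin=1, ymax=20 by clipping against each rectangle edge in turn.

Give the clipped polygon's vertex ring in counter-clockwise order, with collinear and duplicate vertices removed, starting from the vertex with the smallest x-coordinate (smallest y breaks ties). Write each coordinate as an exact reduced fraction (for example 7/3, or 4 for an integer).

Clipped polygon: [(3,27/2) (4,12) (15,5) (19,13/5) (19,22/3) (17,18) (14,19) (3,255/14)]

1. After x ≥ 3: [(3,255/14) (3,27/2) (4,12) (15,5) (20,2) (17,18) (14,19)]
2. After x ≤ 19: [(3,255/14) (3,27/2) (4,12) (15,5) (19,13/5) (19,22/3) (17,18) (14,19)]
3. After y ≥ 1: [(3,255/14) (3,27/2) (4,12) (15,5) (19,13/5) (19,22/3) (17,18) (14,19)]
4. After y ≤ 20: [(3,255/14) (3,27/2) (4,12) (15,5) (19,13/5) (19,22/3) (17,18) (14,19)]
5. Canonical ring: [(3,27/2) (4,12) (15,5) (19,13/5) (19,22/3) (17,18) (14,19) (3,255/14)]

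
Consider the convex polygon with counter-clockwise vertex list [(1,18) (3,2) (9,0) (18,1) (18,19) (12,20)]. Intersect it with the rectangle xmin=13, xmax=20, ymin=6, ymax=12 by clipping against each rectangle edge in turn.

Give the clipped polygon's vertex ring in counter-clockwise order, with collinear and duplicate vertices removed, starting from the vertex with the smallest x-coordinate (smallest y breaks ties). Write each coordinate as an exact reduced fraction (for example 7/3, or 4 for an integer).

1. After x ≥ 13: [(13,4/9) (18,1) (18,19) (13,119/6)]
2. After x ≤ 20: [(13,4/9) (18,1) (18,19) (13,119/6)]
3. After y ≥ 6: [(13,6) (18,6) (18,19) (13,119/6)]
4. After y ≤ 12: [(13,12) (13,6) (18,6) (18,12)]
5. Canonical ring: [(13,6) (18,6) (18,12) (13,12)]

Clipped polygon: [(13,6) (18,6) (18,12) (13,12)]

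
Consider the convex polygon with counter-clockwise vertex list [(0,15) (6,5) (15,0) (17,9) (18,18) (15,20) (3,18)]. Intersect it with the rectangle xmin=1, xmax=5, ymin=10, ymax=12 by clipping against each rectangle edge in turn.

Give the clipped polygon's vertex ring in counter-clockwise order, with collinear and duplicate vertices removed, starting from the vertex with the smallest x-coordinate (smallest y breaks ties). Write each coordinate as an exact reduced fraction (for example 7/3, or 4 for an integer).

Clipped polygon: [(9/5,12) (3,10) (5,10) (5,12)]

1. After x ≥ 1: [(1,16) (1,40/3) (6,5) (15,0) (17,9) (18,18) (15,20) (3,18)]
2. After x ≤ 5: [(1,16) (1,40/3) (5,20/3) (5,55/3) (3,18)]
3. After y ≥ 10: [(1,16) (1,40/3) (3,10) (5,10) (5,55/3) (3,18)]
4. After y ≤ 12: [(9/5,12) (3,10) (5,10) (5,12)]
5. Canonical ring: [(9/5,12) (3,10) (5,10) (5,12)]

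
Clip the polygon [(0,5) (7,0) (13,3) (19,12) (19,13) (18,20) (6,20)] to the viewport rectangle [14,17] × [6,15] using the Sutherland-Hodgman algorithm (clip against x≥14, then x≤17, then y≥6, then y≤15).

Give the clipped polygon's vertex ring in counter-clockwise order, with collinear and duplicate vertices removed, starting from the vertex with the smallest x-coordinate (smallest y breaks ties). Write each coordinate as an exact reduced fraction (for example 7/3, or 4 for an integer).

1. After x ≥ 14: [(14,9/2) (19,12) (19,13) (18,20) (14,20)]
2. After x ≤ 17: [(14,9/2) (17,9) (17,20) (14,20)]
3. After y ≥ 6: [(14,6) (15,6) (17,9) (17,20) (14,20)]
4. After y ≤ 15: [(14,15) (14,6) (15,6) (17,9) (17,15)]
5. Canonical ring: [(14,6) (15,6) (17,9) (17,15) (14,15)]

Clipped polygon: [(14,6) (15,6) (17,9) (17,15) (14,15)]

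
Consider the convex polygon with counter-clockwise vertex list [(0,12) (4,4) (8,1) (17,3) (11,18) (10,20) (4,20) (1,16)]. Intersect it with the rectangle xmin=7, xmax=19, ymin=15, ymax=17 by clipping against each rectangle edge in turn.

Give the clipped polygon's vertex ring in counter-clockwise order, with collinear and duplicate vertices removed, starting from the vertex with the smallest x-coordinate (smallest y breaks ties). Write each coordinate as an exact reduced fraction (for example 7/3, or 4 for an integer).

1. After x ≥ 7: [(7,7/4) (8,1) (17,3) (11,18) (10,20) (7,20)]
2. After x ≤ 19: [(7,7/4) (8,1) (17,3) (11,18) (10,20) (7,20)]
3. After y ≥ 15: [(7,15) (61/5,15) (11,18) (10,20) (7,20)]
4. After y ≤ 17: [(7,17) (7,15) (61/5,15) (57/5,17)]
5. Canonical ring: [(7,15) (61/5,15) (57/5,17) (7,17)]

Clipped polygon: [(7,15) (61/5,15) (57/5,17) (7,17)]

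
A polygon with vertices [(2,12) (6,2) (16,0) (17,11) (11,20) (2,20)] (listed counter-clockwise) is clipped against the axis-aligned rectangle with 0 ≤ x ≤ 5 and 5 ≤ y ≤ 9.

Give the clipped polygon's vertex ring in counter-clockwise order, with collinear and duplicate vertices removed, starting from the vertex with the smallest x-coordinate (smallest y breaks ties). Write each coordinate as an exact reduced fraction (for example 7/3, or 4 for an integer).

Clipped polygon: [(16/5,9) (24/5,5) (5,5) (5,9)]

1. After x ≥ 0: [(2,12) (6,2) (16,0) (17,11) (11,20) (2,20)]
2. After x ≤ 5: [(2,12) (5,9/2) (5,20) (2,20)]
3. After y ≥ 5: [(2,12) (24/5,5) (5,5) (5,20) (2,20)]
4. After y ≤ 9: [(16/5,9) (24/5,5) (5,5) (5,9)]
5. Canonical ring: [(16/5,9) (24/5,5) (5,5) (5,9)]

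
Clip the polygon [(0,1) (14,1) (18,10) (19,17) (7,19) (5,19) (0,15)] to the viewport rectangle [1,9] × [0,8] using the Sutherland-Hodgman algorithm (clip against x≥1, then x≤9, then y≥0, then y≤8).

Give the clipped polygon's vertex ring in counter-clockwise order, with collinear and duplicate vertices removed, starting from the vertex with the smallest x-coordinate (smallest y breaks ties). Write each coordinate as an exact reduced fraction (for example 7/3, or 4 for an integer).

1. After x ≥ 1: [(1,1) (14,1) (18,10) (19,17) (7,19) (5,19) (1,79/5)]
2. After x ≤ 9: [(1,1) (9,1) (9,56/3) (7,19) (5,19) (1,79/5)]
3. After y ≥ 0: [(1,1) (9,1) (9,56/3) (7,19) (5,19) (1,79/5)]
4. After y ≤ 8: [(1,8) (1,1) (9,1) (9,8)]
5. Canonical ring: [(1,1) (9,1) (9,8) (1,8)]

Clipped polygon: [(1,1) (9,1) (9,8) (1,8)]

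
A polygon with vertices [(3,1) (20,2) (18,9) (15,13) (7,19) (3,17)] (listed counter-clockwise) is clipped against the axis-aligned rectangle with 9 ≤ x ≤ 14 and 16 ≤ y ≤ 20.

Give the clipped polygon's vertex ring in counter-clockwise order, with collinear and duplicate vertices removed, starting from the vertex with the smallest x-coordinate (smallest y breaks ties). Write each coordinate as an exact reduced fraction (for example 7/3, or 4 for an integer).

1. After x ≥ 9: [(9,23/17) (20,2) (18,9) (15,13) (9,35/2)]
2. After x ≤ 14: [(9,23/17) (14,28/17) (14,55/4) (9,35/2)]
3. After y ≥ 16: [(9,16) (11,16) (9,35/2)]
4. After y ≤ 20: [(9,16) (11,16) (9,35/2)]
5. Canonical ring: [(9,16) (11,16) (9,35/2)]

Clipped polygon: [(9,16) (11,16) (9,35/2)]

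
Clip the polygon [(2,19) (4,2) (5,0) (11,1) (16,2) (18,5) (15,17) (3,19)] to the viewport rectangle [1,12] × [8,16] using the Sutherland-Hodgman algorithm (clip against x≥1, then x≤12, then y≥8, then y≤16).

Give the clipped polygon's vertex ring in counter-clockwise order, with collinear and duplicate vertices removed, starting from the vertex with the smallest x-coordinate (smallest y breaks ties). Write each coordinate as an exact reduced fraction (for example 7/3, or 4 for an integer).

Clipped polygon: [(40/17,16) (56/17,8) (12,8) (12,16)]

1. After x ≥ 1: [(2,19) (4,2) (5,0) (11,1) (16,2) (18,5) (15,17) (3,19)]
2. After x ≤ 12: [(2,19) (4,2) (5,0) (11,1) (12,6/5) (12,35/2) (3,19)]
3. After y ≥ 8: [(2,19) (56/17,8) (12,8) (12,35/2) (3,19)]
4. After y ≤ 16: [(40/17,16) (56/17,8) (12,8) (12,16)]
5. Canonical ring: [(40/17,16) (56/17,8) (12,8) (12,16)]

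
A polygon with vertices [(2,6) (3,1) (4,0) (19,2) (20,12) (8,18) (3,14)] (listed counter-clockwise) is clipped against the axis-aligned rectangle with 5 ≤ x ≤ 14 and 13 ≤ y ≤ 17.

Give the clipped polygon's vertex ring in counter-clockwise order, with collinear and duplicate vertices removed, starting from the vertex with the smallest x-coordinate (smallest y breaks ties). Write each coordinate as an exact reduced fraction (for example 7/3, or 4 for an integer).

Clipped polygon: [(5,13) (14,13) (14,15) (10,17) (27/4,17) (5,78/5)]

1. After x ≥ 5: [(5,2/15) (19,2) (20,12) (8,18) (5,78/5)]
2. After x ≤ 14: [(5,2/15) (14,4/3) (14,15) (8,18) (5,78/5)]
3. After y ≥ 13: [(5,13) (14,13) (14,15) (8,18) (5,78/5)]
4. After y ≤ 17: [(5,13) (14,13) (14,15) (10,17) (27/4,17) (5,78/5)]
5. Canonical ring: [(5,13) (14,13) (14,15) (10,17) (27/4,17) (5,78/5)]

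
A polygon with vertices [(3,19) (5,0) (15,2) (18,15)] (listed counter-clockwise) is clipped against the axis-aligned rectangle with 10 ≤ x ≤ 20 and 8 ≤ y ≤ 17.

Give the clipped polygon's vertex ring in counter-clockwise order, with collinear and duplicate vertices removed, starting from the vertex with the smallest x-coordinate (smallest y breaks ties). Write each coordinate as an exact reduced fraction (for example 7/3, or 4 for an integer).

Clipped polygon: [(10,8) (213/13,8) (18,15) (21/2,17) (10,17)]

1. After x ≥ 10: [(10,257/15) (10,1) (15,2) (18,15)]
2. After x ≤ 20: [(10,257/15) (10,1) (15,2) (18,15)]
3. After y ≥ 8: [(10,257/15) (10,8) (213/13,8) (18,15)]
4. After y ≤ 17: [(21/2,17) (10,17) (10,8) (213/13,8) (18,15)]
5. Canonical ring: [(10,8) (213/13,8) (18,15) (21/2,17) (10,17)]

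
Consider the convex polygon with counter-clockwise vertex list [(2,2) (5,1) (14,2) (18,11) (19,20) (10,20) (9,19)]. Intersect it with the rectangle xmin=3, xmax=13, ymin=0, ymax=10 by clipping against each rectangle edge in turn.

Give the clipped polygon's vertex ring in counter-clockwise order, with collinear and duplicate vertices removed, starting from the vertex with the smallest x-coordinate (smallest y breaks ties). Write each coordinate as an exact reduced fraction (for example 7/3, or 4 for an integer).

1. After x ≥ 3: [(3,31/7) (3,5/3) (5,1) (14,2) (18,11) (19,20) (10,20) (9,19)]
2. After x ≤ 13: [(3,31/7) (3,5/3) (5,1) (13,17/9) (13,20) (10,20) (9,19)]
3. After y ≥ 0: [(3,31/7) (3,5/3) (5,1) (13,17/9) (13,20) (10,20) (9,19)]
4. After y ≤ 10: [(90/17,10) (3,31/7) (3,5/3) (5,1) (13,17/9) (13,10)]
5. Canonical ring: [(3,5/3) (5,1) (13,17/9) (13,10) (90/17,10) (3,31/7)]

Clipped polygon: [(3,5/3) (5,1) (13,17/9) (13,10) (90/17,10) (3,31/7)]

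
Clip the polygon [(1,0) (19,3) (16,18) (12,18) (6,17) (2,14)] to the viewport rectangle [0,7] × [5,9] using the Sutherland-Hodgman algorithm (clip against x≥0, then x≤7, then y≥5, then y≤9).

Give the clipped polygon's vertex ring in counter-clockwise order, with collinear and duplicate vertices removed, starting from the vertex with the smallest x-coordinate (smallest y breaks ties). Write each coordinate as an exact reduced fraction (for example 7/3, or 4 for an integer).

1. After x ≥ 0: [(1,0) (19,3) (16,18) (12,18) (6,17) (2,14)]
2. After x ≤ 7: [(1,0) (7,1) (7,103/6) (6,17) (2,14)]
3. After y ≥ 5: [(19/14,5) (7,5) (7,103/6) (6,17) (2,14)]
4. After y ≤ 9: [(23/14,9) (19/14,5) (7,5) (7,9)]
5. Canonical ring: [(19/14,5) (7,5) (7,9) (23/14,9)]

Clipped polygon: [(19/14,5) (7,5) (7,9) (23/14,9)]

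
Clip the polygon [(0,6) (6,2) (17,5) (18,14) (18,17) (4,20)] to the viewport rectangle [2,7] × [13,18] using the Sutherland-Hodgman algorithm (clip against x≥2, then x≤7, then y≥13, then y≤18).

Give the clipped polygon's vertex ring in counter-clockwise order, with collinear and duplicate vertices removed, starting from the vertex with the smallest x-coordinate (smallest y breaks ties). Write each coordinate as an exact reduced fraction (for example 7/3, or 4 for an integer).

Clipped polygon: [(2,13) (7,13) (7,18) (24/7,18)]

1. After x ≥ 2: [(2,13) (2,14/3) (6,2) (17,5) (18,14) (18,17) (4,20)]
2. After x ≤ 7: [(2,13) (2,14/3) (6,2) (7,25/11) (7,271/14) (4,20)]
3. After y ≥ 13: [(2,13) (2,13) (7,13) (7,271/14) (4,20)]
4. After y ≤ 18: [(24/7,18) (2,13) (2,13) (7,13) (7,18)]
5. Canonical ring: [(2,13) (7,13) (7,18) (24/7,18)]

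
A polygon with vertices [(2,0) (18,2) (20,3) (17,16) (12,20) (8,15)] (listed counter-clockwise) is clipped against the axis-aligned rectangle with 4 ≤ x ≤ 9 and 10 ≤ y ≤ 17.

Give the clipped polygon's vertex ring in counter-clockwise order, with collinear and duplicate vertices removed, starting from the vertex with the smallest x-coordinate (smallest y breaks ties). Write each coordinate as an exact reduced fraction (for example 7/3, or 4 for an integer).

Clipped polygon: [(6,10) (9,10) (9,65/4) (8,15)]

1. After x ≥ 4: [(4,5) (4,1/4) (18,2) (20,3) (17,16) (12,20) (8,15)]
2. After x ≤ 9: [(4,5) (4,1/4) (9,7/8) (9,65/4) (8,15)]
3. After y ≥ 10: [(6,10) (9,10) (9,65/4) (8,15)]
4. After y ≤ 17: [(6,10) (9,10) (9,65/4) (8,15)]
5. Canonical ring: [(6,10) (9,10) (9,65/4) (8,15)]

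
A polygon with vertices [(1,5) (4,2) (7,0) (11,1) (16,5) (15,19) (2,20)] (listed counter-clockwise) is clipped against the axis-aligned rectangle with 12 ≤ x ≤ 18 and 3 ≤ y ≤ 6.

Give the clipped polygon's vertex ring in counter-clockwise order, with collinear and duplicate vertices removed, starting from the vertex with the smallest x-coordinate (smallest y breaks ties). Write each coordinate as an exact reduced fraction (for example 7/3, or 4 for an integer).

1. After x ≥ 12: [(12,9/5) (16,5) (15,19) (12,250/13)]
2. After x ≤ 18: [(12,9/5) (16,5) (15,19) (12,250/13)]
3. After y ≥ 3: [(12,3) (27/2,3) (16,5) (15,19) (12,250/13)]
4. After y ≤ 6: [(12,6) (12,3) (27/2,3) (16,5) (223/14,6)]
5. Canonical ring: [(12,3) (27/2,3) (16,5) (223/14,6) (12,6)]

Clipped polygon: [(12,3) (27/2,3) (16,5) (223/14,6) (12,6)]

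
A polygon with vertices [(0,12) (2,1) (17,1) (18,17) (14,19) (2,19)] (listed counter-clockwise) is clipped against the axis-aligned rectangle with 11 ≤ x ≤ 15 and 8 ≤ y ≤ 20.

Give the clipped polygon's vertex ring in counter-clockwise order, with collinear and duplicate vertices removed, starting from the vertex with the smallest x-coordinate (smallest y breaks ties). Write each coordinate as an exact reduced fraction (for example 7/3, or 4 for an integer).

Clipped polygon: [(11,8) (15,8) (15,37/2) (14,19) (11,19)]

1. After x ≥ 11: [(11,1) (17,1) (18,17) (14,19) (11,19)]
2. After x ≤ 15: [(11,1) (15,1) (15,37/2) (14,19) (11,19)]
3. After y ≥ 8: [(11,8) (15,8) (15,37/2) (14,19) (11,19)]
4. After y ≤ 20: [(11,8) (15,8) (15,37/2) (14,19) (11,19)]
5. Canonical ring: [(11,8) (15,8) (15,37/2) (14,19) (11,19)]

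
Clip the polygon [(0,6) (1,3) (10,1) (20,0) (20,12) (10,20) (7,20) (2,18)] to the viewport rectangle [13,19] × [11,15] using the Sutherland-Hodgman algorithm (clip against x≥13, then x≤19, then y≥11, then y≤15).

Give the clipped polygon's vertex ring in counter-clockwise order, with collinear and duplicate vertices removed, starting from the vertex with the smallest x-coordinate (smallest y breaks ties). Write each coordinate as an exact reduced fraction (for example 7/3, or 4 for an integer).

1. After x ≥ 13: [(13,7/10) (20,0) (20,12) (13,88/5)]
2. After x ≤ 19: [(13,7/10) (19,1/10) (19,64/5) (13,88/5)]
3. After y ≥ 11: [(13,11) (19,11) (19,64/5) (13,88/5)]
4. After y ≤ 15: [(13,15) (13,11) (19,11) (19,64/5) (65/4,15)]
5. Canonical ring: [(13,11) (19,11) (19,64/5) (65/4,15) (13,15)]

Clipped polygon: [(13,11) (19,11) (19,64/5) (65/4,15) (13,15)]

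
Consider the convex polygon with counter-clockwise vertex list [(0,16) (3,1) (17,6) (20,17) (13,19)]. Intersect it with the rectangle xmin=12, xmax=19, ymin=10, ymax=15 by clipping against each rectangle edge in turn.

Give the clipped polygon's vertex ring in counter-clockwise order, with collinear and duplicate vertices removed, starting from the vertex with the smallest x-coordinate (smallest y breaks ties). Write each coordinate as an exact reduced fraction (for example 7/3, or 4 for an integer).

1. After x ≥ 12: [(12,244/13) (12,59/14) (17,6) (20,17) (13,19)]
2. After x ≤ 19: [(12,244/13) (12,59/14) (17,6) (19,40/3) (19,121/7) (13,19)]
3. After y ≥ 10: [(12,244/13) (12,10) (199/11,10) (19,40/3) (19,121/7) (13,19)]
4. After y ≤ 15: [(12,15) (12,10) (199/11,10) (19,40/3) (19,15)]
5. Canonical ring: [(12,10) (199/11,10) (19,40/3) (19,15) (12,15)]

Clipped polygon: [(12,10) (199/11,10) (19,40/3) (19,15) (12,15)]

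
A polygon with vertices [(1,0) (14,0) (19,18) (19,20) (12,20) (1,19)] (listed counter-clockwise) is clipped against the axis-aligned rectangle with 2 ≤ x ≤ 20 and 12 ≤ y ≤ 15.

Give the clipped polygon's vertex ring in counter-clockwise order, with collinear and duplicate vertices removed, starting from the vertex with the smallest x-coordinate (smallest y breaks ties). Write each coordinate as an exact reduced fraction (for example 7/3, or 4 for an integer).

1. After x ≥ 2: [(2,0) (14,0) (19,18) (19,20) (12,20) (2,210/11)]
2. After x ≤ 20: [(2,0) (14,0) (19,18) (19,20) (12,20) (2,210/11)]
3. After y ≥ 12: [(2,12) (52/3,12) (19,18) (19,20) (12,20) (2,210/11)]
4. After y ≤ 15: [(2,15) (2,12) (52/3,12) (109/6,15)]
5. Canonical ring: [(2,12) (52/3,12) (109/6,15) (2,15)]

Clipped polygon: [(2,12) (52/3,12) (109/6,15) (2,15)]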